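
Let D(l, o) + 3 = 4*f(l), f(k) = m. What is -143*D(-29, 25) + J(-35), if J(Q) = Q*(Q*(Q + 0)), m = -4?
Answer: -40158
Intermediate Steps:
f(k) = -4
D(l, o) = -19 (D(l, o) = -3 + 4*(-4) = -3 - 16 = -19)
J(Q) = Q³ (J(Q) = Q*(Q*Q) = Q*Q² = Q³)
-143*D(-29, 25) + J(-35) = -143*(-19) + (-35)³ = 2717 - 42875 = -40158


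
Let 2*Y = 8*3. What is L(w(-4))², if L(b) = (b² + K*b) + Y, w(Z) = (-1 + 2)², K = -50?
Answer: 1369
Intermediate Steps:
Y = 12 (Y = (8*3)/2 = (½)*24 = 12)
w(Z) = 1 (w(Z) = 1² = 1)
L(b) = 12 + b² - 50*b (L(b) = (b² - 50*b) + 12 = 12 + b² - 50*b)
L(w(-4))² = (12 + 1² - 50*1)² = (12 + 1 - 50)² = (-37)² = 1369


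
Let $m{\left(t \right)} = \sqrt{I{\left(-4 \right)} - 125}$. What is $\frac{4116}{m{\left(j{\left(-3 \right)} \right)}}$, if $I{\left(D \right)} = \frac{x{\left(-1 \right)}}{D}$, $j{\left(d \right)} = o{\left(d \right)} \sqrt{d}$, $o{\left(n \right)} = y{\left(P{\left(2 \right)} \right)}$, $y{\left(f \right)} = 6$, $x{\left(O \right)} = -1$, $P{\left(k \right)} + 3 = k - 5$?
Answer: $- \frac{8232 i \sqrt{499}}{499} \approx - 368.52 i$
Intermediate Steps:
$P{\left(k \right)} = -8 + k$ ($P{\left(k \right)} = -3 + \left(k - 5\right) = -3 + \left(-5 + k\right) = -8 + k$)
$o{\left(n \right)} = 6$
$j{\left(d \right)} = 6 \sqrt{d}$
$I{\left(D \right)} = - \frac{1}{D}$
$m{\left(t \right)} = \frac{i \sqrt{499}}{2}$ ($m{\left(t \right)} = \sqrt{- \frac{1}{-4} - 125} = \sqrt{\left(-1\right) \left(- \frac{1}{4}\right) - 125} = \sqrt{\frac{1}{4} - 125} = \sqrt{- \frac{499}{4}} = \frac{i \sqrt{499}}{2}$)
$\frac{4116}{m{\left(j{\left(-3 \right)} \right)}} = \frac{4116}{\frac{1}{2} i \sqrt{499}} = 4116 \left(- \frac{2 i \sqrt{499}}{499}\right) = - \frac{8232 i \sqrt{499}}{499}$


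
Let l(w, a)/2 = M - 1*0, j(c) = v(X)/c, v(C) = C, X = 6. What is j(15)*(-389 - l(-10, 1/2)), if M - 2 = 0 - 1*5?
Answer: -766/5 ≈ -153.20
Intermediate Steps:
j(c) = 6/c
M = -3 (M = 2 + (0 - 1*5) = 2 + (0 - 5) = 2 - 5 = -3)
l(w, a) = -6 (l(w, a) = 2*(-3 - 1*0) = 2*(-3 + 0) = 2*(-3) = -6)
j(15)*(-389 - l(-10, 1/2)) = (6/15)*(-389 - 1*(-6)) = (6*(1/15))*(-389 + 6) = (⅖)*(-383) = -766/5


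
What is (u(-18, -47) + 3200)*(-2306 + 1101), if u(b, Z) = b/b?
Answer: -3857205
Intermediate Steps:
u(b, Z) = 1
(u(-18, -47) + 3200)*(-2306 + 1101) = (1 + 3200)*(-2306 + 1101) = 3201*(-1205) = -3857205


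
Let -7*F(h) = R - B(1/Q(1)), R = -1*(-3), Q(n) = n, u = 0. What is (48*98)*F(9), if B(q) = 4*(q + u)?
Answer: 672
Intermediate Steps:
R = 3
B(q) = 4*q (B(q) = 4*(q + 0) = 4*q)
F(h) = 1/7 (F(h) = -(3 - 4/1)/7 = -(3 - 4)/7 = -1/7*(-1) = 1/7)
(48*98)*F(9) = (48*98)*(1/7) = 4704*(1/7) = 672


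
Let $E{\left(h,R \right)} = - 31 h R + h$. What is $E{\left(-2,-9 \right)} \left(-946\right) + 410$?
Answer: $530170$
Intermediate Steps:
$E{\left(h,R \right)} = h - 31 R h$ ($E{\left(h,R \right)} = - 31 R h + h = h - 31 R h$)
$E{\left(-2,-9 \right)} \left(-946\right) + 410 = - 2 \left(1 - -279\right) \left(-946\right) + 410 = - 2 \left(1 + 279\right) \left(-946\right) + 410 = \left(-2\right) 280 \left(-946\right) + 410 = \left(-560\right) \left(-946\right) + 410 = 529760 + 410 = 530170$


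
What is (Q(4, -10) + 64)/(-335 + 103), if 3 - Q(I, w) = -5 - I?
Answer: -19/58 ≈ -0.32759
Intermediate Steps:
Q(I, w) = 8 + I (Q(I, w) = 3 - (-5 - I) = 3 + (5 + I) = 8 + I)
(Q(4, -10) + 64)/(-335 + 103) = ((8 + 4) + 64)/(-335 + 103) = (12 + 64)/(-232) = 76*(-1/232) = -19/58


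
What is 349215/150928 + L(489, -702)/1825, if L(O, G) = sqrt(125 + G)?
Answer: 349215/150928 + I*sqrt(577)/1825 ≈ 2.3138 + 0.013162*I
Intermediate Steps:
349215/150928 + L(489, -702)/1825 = 349215/150928 + sqrt(125 - 702)/1825 = 349215*(1/150928) + sqrt(-577)*(1/1825) = 349215/150928 + (I*sqrt(577))*(1/1825) = 349215/150928 + I*sqrt(577)/1825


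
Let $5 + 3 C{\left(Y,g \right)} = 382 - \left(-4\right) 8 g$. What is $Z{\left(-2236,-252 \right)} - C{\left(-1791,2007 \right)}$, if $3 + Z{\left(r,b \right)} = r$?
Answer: $- \frac{71318}{3} \approx -23773.0$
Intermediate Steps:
$C{\left(Y,g \right)} = \frac{377}{3} + \frac{32 g}{3}$ ($C{\left(Y,g \right)} = - \frac{5}{3} + \frac{382 - \left(-4\right) 8 g}{3} = - \frac{5}{3} + \frac{382 - - 32 g}{3} = - \frac{5}{3} + \frac{382 + 32 g}{3} = - \frac{5}{3} + \left(\frac{382}{3} + \frac{32 g}{3}\right) = \frac{377}{3} + \frac{32 g}{3}$)
$Z{\left(r,b \right)} = -3 + r$
$Z{\left(-2236,-252 \right)} - C{\left(-1791,2007 \right)} = \left(-3 - 2236\right) - \left(\frac{377}{3} + \frac{32}{3} \cdot 2007\right) = -2239 - \left(\frac{377}{3} + 21408\right) = -2239 - \frac{64601}{3} = - \frac{71318}{3}$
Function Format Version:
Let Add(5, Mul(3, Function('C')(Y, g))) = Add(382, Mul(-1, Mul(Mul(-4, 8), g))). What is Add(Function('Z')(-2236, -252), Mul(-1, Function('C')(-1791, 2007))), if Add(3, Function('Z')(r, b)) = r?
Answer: Rational(-71318, 3) ≈ -23773.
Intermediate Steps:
Function('C')(Y, g) = Add(Rational(377, 3), Mul(Rational(32, 3), g)) (Function('C')(Y, g) = Add(Rational(-5, 3), Mul(Rational(1, 3), Add(382, Mul(-1, Mul(Mul(-4, 8), g))))) = Add(Rational(-5, 3), Mul(Rational(1, 3), Add(382, Mul(-1, Mul(-32, g))))) = Add(Rational(-5, 3), Mul(Rational(1, 3), Add(382, Mul(32, g)))) = Add(Rational(-5, 3), Add(Rational(382, 3), Mul(Rational(32, 3), g))) = Add(Rational(377, 3), Mul(Rational(32, 3), g)))
Function('Z')(r, b) = Add(-3, r)
Add(Function('Z')(-2236, -252), Mul(-1, Function('C')(-1791, 2007))) = Add(Add(-3, -2236), Mul(-1, Add(Rational(377, 3), Mul(Rational(32, 3), 2007)))) = Add(-2239, Mul(-1, Add(Rational(377, 3), 21408))) = Add(-2239, Mul(-1, Rational(64601, 3))) = Add(-2239, Rational(-64601, 3)) = Rational(-71318, 3)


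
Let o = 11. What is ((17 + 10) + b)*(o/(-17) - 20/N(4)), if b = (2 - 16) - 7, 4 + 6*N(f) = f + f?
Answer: -3126/17 ≈ -183.88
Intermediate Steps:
N(f) = -2/3 + f/3 (N(f) = -2/3 + (f + f)/6 = -2/3 + (2*f)/6 = -2/3 + f/3)
b = -21 (b = -14 - 7 = -21)
((17 + 10) + b)*(o/(-17) - 20/N(4)) = ((17 + 10) - 21)*(11/(-17) - 20/(-2/3 + (1/3)*4)) = (27 - 21)*(11*(-1/17) - 20/(-2/3 + 4/3)) = 6*(-11/17 - 20/2/3) = 6*(-11/17 - 20*3/2) = 6*(-11/17 - 30) = 6*(-521/17) = -3126/17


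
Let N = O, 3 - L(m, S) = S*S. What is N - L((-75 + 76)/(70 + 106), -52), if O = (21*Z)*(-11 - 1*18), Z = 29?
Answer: -14960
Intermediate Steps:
L(m, S) = 3 - S**2 (L(m, S) = 3 - S*S = 3 - S**2)
O = -17661 (O = (21*29)*(-11 - 1*18) = 609*(-11 - 18) = 609*(-29) = -17661)
N = -17661
N - L((-75 + 76)/(70 + 106), -52) = -17661 - (3 - 1*(-52)**2) = -17661 - (3 - 1*2704) = -17661 - (3 - 2704) = -17661 - 1*(-2701) = -17661 + 2701 = -14960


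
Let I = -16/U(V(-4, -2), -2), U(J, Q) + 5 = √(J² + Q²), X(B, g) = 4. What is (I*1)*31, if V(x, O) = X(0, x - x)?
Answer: 496 + 992*√5/5 ≈ 939.64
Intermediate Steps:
V(x, O) = 4
U(J, Q) = -5 + √(J² + Q²)
I = -16/(-5 + 2*√5) (I = -16/(-5 + √(4² + (-2)²)) = -16/(-5 + √(16 + 4)) = -16/(-5 + √20) = -16/(-5 + 2*√5) ≈ 30.311)
(I*1)*31 = ((16 + 32*√5/5)*1)*31 = (16 + 32*√5/5)*31 = 496 + 992*√5/5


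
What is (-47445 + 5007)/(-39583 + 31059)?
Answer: 21219/4262 ≈ 4.9786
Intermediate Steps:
(-47445 + 5007)/(-39583 + 31059) = -42438/(-8524) = -42438*(-1/8524) = 21219/4262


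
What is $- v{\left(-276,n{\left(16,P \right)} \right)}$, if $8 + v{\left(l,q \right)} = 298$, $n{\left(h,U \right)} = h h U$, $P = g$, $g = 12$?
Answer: $-290$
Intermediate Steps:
$P = 12$
$n{\left(h,U \right)} = U h^{2}$ ($n{\left(h,U \right)} = h^{2} U = U h^{2}$)
$v{\left(l,q \right)} = 290$ ($v{\left(l,q \right)} = -8 + 298 = 290$)
$- v{\left(-276,n{\left(16,P \right)} \right)} = \left(-1\right) 290 = -290$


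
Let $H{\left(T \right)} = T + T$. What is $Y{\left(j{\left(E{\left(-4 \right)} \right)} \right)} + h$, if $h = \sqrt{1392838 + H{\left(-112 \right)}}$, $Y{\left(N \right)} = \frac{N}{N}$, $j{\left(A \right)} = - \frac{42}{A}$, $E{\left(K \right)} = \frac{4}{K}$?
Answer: $1 + \sqrt{1392614} \approx 1181.1$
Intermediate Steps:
$Y{\left(N \right)} = 1$
$H{\left(T \right)} = 2 T$
$h = \sqrt{1392614}$ ($h = \sqrt{1392838 + 2 \left(-112\right)} = \sqrt{1392838 - 224} = \sqrt{1392614} \approx 1180.1$)
$Y{\left(j{\left(E{\left(-4 \right)} \right)} \right)} + h = 1 + \sqrt{1392614}$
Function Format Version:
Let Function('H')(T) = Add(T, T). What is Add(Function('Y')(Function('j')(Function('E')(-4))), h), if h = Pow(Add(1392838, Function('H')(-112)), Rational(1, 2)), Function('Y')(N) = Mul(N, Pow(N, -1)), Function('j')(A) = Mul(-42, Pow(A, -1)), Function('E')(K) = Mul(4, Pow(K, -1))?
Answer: Add(1, Pow(1392614, Rational(1, 2))) ≈ 1181.1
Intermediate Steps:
Function('Y')(N) = 1
Function('H')(T) = Mul(2, T)
h = Pow(1392614, Rational(1, 2)) (h = Pow(Add(1392838, Mul(2, -112)), Rational(1, 2)) = Pow(Add(1392838, -224), Rational(1, 2)) = Pow(1392614, Rational(1, 2)) ≈ 1180.1)
Add(Function('Y')(Function('j')(Function('E')(-4))), h) = Add(1, Pow(1392614, Rational(1, 2)))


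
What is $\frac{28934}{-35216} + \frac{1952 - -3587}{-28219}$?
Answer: $- \frac{505774985}{496880152} \approx -1.0179$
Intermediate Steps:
$\frac{28934}{-35216} + \frac{1952 - -3587}{-28219} = 28934 \left(- \frac{1}{35216}\right) + \left(1952 + 3587\right) \left(- \frac{1}{28219}\right) = - \frac{14467}{17608} + 5539 \left(- \frac{1}{28219}\right) = - \frac{14467}{17608} - \frac{5539}{28219} = - \frac{505774985}{496880152}$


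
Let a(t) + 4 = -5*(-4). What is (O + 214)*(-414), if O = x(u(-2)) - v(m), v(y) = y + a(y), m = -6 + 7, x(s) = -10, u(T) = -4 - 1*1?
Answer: -77418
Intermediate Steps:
a(t) = 16 (a(t) = -4 - 5*(-4) = -4 + 20 = 16)
u(T) = -5 (u(T) = -4 - 1 = -5)
m = 1
v(y) = 16 + y (v(y) = y + 16 = 16 + y)
O = -27 (O = -10 - (16 + 1) = -10 - 1*17 = -10 - 17 = -27)
(O + 214)*(-414) = (-27 + 214)*(-414) = 187*(-414) = -77418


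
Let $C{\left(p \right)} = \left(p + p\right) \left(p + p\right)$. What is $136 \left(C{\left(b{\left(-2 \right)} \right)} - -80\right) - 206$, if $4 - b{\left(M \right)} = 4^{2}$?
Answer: $89010$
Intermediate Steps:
$b{\left(M \right)} = -12$ ($b{\left(M \right)} = 4 - 4^{2} = 4 - 16 = -12$)
$C{\left(p \right)} = 4 p^{2}$ ($C{\left(p \right)} = 2 p 2 p = 4 p^{2}$)
$136 \left(C{\left(b{\left(-2 \right)} \right)} - -80\right) - 206 = 136 \left(4 \left(-12\right)^{2} - -80\right) - 206 = 136 \left(4 \cdot 144 + 80\right) - 206 = 136 \left(576 + 80\right) - 206 = 136 \cdot 656 - 206 = 89216 - 206 = 89010$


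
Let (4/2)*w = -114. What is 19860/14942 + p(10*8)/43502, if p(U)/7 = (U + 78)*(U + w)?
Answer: 311011079/162501721 ≈ 1.9139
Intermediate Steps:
w = -57 (w = (1/2)*(-114) = -57)
p(U) = 7*(-57 + U)*(78 + U) (p(U) = 7*((U + 78)*(U - 57)) = 7*((78 + U)*(-57 + U)) = 7*((-57 + U)*(78 + U)) = 7*(-57 + U)*(78 + U))
19860/14942 + p(10*8)/43502 = 19860/14942 + (-31122 + 7*(10*8)**2 + 147*(10*8))/43502 = 19860*(1/14942) + (-31122 + 7*80**2 + 147*80)*(1/43502) = 9930/7471 + (-31122 + 7*6400 + 11760)*(1/43502) = 9930/7471 + (-31122 + 44800 + 11760)*(1/43502) = 9930/7471 + 25438*(1/43502) = 9930/7471 + 12719/21751 = 311011079/162501721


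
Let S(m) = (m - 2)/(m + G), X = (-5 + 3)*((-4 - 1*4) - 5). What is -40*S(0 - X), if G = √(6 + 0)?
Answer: -2912/67 - 112*√6/67 ≈ -47.557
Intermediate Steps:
X = 26 (X = -2*((-4 - 4) - 5) = -2*(-8 - 5) = -2*(-13) = 26)
G = √6 ≈ 2.4495
S(m) = (-2 + m)/(m + √6) (S(m) = (m - 2)/(m + √6) = (-2 + m)/(m + √6))
-40*S(0 - X) = -40*(-2 + (0 - 1*26))/((0 - 1*26) + √6) = -40*(-2 + (0 - 26))/((0 - 26) + √6) = -40*(-2 - 26)/(-26 + √6) = -40*(-28)/(-26 + √6) = -(-1120)/(-26 + √6) = 1120/(-26 + √6)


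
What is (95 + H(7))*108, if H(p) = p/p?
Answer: 10368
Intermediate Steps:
H(p) = 1
(95 + H(7))*108 = (95 + 1)*108 = 96*108 = 10368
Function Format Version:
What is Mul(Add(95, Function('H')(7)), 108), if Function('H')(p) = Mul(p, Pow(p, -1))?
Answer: 10368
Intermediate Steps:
Function('H')(p) = 1
Mul(Add(95, Function('H')(7)), 108) = Mul(Add(95, 1), 108) = Mul(96, 108) = 10368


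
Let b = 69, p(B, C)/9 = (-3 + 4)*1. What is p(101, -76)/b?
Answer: 3/23 ≈ 0.13043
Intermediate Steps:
p(B, C) = 9 (p(B, C) = 9*((-3 + 4)*1) = 9*(1*1) = 9*1 = 9)
p(101, -76)/b = 9/69 = 9*(1/69) = 3/23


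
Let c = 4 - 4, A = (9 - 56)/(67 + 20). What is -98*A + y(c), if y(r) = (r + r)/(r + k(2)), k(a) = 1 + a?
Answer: 4606/87 ≈ 52.943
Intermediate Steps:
A = -47/87 ≈ -0.54023
c = 0
y(r) = 2*r/(3 + r) (y(r) = (r + r)/(r + (1 + 2)) = (2*r)/(r + 3) = (2*r)/(3 + r) = 2*r/(3 + r))
-98*A + y(c) = -98*(-47/87) + 2*0/(3 + 0) = 4606/87 + 2*0/3 = 4606/87 + 2*0*(1/3) = 4606/87 + 0 = 4606/87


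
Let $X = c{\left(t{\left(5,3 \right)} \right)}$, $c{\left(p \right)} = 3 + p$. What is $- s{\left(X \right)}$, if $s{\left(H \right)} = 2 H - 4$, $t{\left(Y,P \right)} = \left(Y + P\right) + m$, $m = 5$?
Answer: $-28$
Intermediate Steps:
$t{\left(Y,P \right)} = 5 + P + Y$ ($t{\left(Y,P \right)} = \left(Y + P\right) + 5 = \left(P + Y\right) + 5 = 5 + P + Y$)
$X = 16$ ($X = 3 + \left(5 + 3 + 5\right) = 3 + 13 = 16$)
$s{\left(H \right)} = -4 + 2 H$
$- s{\left(X \right)} = - (-4 + 2 \cdot 16) = - (-4 + 32) = \left(-1\right) 28 = -28$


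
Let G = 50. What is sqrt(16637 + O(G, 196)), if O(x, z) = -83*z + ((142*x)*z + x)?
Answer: sqrt(1392019) ≈ 1179.8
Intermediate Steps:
O(x, z) = x - 83*z + 142*x*z (O(x, z) = -83*z + (142*x*z + x) = -83*z + (x + 142*x*z) = x - 83*z + 142*x*z)
sqrt(16637 + O(G, 196)) = sqrt(16637 + (50 - 83*196 + 142*50*196)) = sqrt(16637 + (50 - 16268 + 1391600)) = sqrt(16637 + 1375382) = sqrt(1392019)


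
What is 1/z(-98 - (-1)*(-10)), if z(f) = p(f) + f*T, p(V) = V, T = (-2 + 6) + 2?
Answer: -1/756 ≈ -0.0013228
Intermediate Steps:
T = 6 (T = 4 + 2 = 6)
z(f) = 7*f (z(f) = f + f*6 = f + 6*f = 7*f)
1/z(-98 - (-1)*(-10)) = 1/(7*(-98 - (-1)*(-10))) = 1/(7*(-98 - 1*10)) = 1/(7*(-98 - 10)) = 1/(7*(-108)) = 1/(-756) = -1/756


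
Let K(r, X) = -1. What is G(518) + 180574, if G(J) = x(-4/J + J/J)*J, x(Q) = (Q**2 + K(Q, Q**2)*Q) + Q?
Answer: 46900764/259 ≈ 1.8108e+5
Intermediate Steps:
x(Q) = Q**2 (x(Q) = (Q**2 - Q) + Q = Q**2)
G(J) = J*(1 - 4/J)**2 (G(J) = (-4/J + J/J)**2*J = (-4/J + 1)**2*J = (1 - 4/J)**2*J = J*(1 - 4/J)**2)
G(518) + 180574 = (-4 + 518)**2/518 + 180574 = (1/518)*514**2 + 180574 = (1/518)*264196 + 180574 = 132098/259 + 180574 = 46900764/259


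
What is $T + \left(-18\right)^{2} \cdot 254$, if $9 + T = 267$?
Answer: $82554$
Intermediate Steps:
$T = 258$ ($T = -9 + 267 = 258$)
$T + \left(-18\right)^{2} \cdot 254 = 258 + \left(-18\right)^{2} \cdot 254 = 258 + 324 \cdot 254 = 258 + 82296 = 82554$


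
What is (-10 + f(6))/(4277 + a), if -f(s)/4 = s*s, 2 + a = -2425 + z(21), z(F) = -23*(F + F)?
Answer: -77/442 ≈ -0.17421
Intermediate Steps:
z(F) = -46*F
a = -3393 (a = -2 + (-2425 - 46*21) = -2 + (-2425 - 966) = -2 - 3391 = -3393)
f(s) = -4*s² (f(s) = -4*s*s = -4*s²)
(-10 + f(6))/(4277 + a) = (-10 - 4*6²)/(4277 - 3393) = (-10 - 4*36)/884 = (-10 - 144)*(1/884) = -154*1/884 = -77/442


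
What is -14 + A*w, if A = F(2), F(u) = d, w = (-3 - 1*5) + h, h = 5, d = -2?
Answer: -8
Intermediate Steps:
w = -3 (w = (-3 - 1*5) + 5 = (-3 - 5) + 5 = -8 + 5 = -3)
F(u) = -2
A = -2
-14 + A*w = -14 - 2*(-3) = -14 + 6 = -8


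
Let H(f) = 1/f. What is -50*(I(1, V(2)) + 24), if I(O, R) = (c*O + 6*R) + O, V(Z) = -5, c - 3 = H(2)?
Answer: 75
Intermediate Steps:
H(f) = 1/f
c = 7/2 (c = 3 + 1/2 = 7/2 ≈ 3.5000)
I(O, R) = 6*R + 9*O/2 (I(O, R) = (7*O/2 + 6*R) + O = (6*R + 7*O/2) + O = 6*R + 9*O/2)
-50*(I(1, V(2)) + 24) = -50*((6*(-5) + (9/2)*1) + 24) = -50*((-30 + 9/2) + 24) = -50*(-51/2 + 24) = -50*(-3/2) = 75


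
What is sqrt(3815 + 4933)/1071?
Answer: 6*sqrt(3)/119 ≈ 0.087330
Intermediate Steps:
sqrt(3815 + 4933)/1071 = sqrt(8748)*(1/1071) = (54*sqrt(3))*(1/1071) = 6*sqrt(3)/119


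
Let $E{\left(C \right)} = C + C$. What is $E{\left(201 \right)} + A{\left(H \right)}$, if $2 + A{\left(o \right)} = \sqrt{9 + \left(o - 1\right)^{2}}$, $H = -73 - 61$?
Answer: $400 + 3 \sqrt{2026} \approx 535.03$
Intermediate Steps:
$E{\left(C \right)} = 2 C$
$H = -134$
$A{\left(o \right)} = -2 + \sqrt{9 + \left(-1 + o\right)^{2}}$ ($A{\left(o \right)} = -2 + \sqrt{9 + \left(o - 1\right)^{2}} = -2 + \sqrt{9 + \left(-1 + o\right)^{2}}$)
$E{\left(201 \right)} + A{\left(H \right)} = 2 \cdot 201 - \left(2 - \sqrt{9 + \left(-1 - 134\right)^{2}}\right) = 402 - \left(2 - \sqrt{9 + \left(-135\right)^{2}}\right) = 402 - \left(2 - \sqrt{9 + 18225}\right) = 402 - \left(2 - \sqrt{18234}\right) = 402 - \left(2 - 3 \sqrt{2026}\right) = 400 + 3 \sqrt{2026}$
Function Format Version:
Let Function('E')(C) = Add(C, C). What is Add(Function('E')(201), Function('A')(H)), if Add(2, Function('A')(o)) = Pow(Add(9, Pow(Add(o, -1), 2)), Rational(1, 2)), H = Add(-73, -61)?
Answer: Add(400, Mul(3, Pow(2026, Rational(1, 2)))) ≈ 535.03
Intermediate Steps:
Function('E')(C) = Mul(2, C)
H = -134
Function('A')(o) = Add(-2, Pow(Add(9, Pow(Add(-1, o), 2)), Rational(1, 2))) (Function('A')(o) = Add(-2, Pow(Add(9, Pow(Add(o, -1), 2)), Rational(1, 2))) = Add(-2, Pow(Add(9, Pow(Add(-1, o), 2)), Rational(1, 2))))
Add(Function('E')(201), Function('A')(H)) = Add(Mul(2, 201), Add(-2, Pow(Add(9, Pow(Add(-1, -134), 2)), Rational(1, 2)))) = Add(402, Add(-2, Pow(Add(9, Pow(-135, 2)), Rational(1, 2)))) = Add(402, Add(-2, Pow(Add(9, 18225), Rational(1, 2)))) = Add(402, Add(-2, Pow(18234, Rational(1, 2)))) = Add(402, Add(-2, Mul(3, Pow(2026, Rational(1, 2))))) = Add(400, Mul(3, Pow(2026, Rational(1, 2))))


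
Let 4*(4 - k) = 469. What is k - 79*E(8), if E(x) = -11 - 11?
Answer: 6499/4 ≈ 1624.8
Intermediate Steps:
E(x) = -22
k = -453/4 (k = 4 - ¼*469 = 4 - 469/4 = -453/4 ≈ -113.25)
k - 79*E(8) = -453/4 - 79*(-22) = -453/4 + 1738 = 6499/4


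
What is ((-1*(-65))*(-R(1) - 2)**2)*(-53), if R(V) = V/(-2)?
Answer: -31005/4 ≈ -7751.3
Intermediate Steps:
R(V) = -V/2 (R(V) = V*(-1/2) = -V/2)
((-1*(-65))*(-R(1) - 2)**2)*(-53) = ((-1*(-65))*(-(-1)/2 - 2)**2)*(-53) = (65*(-1*(-1/2) - 2)**2)*(-53) = (65*(1/2 - 2)**2)*(-53) = (65*(-3/2)**2)*(-53) = (65*(9/4))*(-53) = (585/4)*(-53) = -31005/4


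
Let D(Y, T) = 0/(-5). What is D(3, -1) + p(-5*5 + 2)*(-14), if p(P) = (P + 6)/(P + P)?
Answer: -119/23 ≈ -5.1739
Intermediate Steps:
D(Y, T) = 0 (D(Y, T) = 0*(-⅕) = 0)
p(P) = (6 + P)/(2*P) (p(P) = (6 + P)/((2*P)) = (6 + P)*(1/(2*P)) = (6 + P)/(2*P))
D(3, -1) + p(-5*5 + 2)*(-14) = 0 + ((6 + (-5*5 + 2))/(2*(-5*5 + 2)))*(-14) = 0 + ((6 + (-25 + 2))/(2*(-25 + 2)))*(-14) = 0 + ((½)*(6 - 23)/(-23))*(-14) = 0 + ((½)*(-1/23)*(-17))*(-14) = 0 + (17/46)*(-14) = 0 - 119/23 = -119/23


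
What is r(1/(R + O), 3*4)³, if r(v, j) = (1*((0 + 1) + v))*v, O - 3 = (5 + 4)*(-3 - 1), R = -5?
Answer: -50653/3010936384 ≈ -1.6823e-5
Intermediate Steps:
O = -33 (O = 3 + (5 + 4)*(-3 - 1) = 3 + 9*(-4) = 3 - 36 = -33)
r(v, j) = v*(1 + v) (r(v, j) = (1*(1 + v))*v = (1 + v)*v = v*(1 + v))
r(1/(R + O), 3*4)³ = ((1 + 1/(-5 - 33))/(-5 - 33))³ = ((1 + 1/(-38))/(-38))³ = (-(1 - 1/38)/38)³ = (-1/38*37/38)³ = (-37/1444)³ = -50653/3010936384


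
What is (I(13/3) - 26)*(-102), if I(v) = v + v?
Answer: 1768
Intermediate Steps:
I(v) = 2*v
(I(13/3) - 26)*(-102) = (2*(13/3) - 26)*(-102) = (26/3 - 26)*(-102) = -52/3*(-102) = 1768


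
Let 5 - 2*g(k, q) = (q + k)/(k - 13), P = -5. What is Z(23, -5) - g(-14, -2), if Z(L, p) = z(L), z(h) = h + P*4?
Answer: 43/54 ≈ 0.79630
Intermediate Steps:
g(k, q) = 5/2 - (k + q)/(2*(-13 + k)) (g(k, q) = 5/2 - (q + k)/(2*(k - 13)) = 5/2 - (k + q)/(2*(-13 + k)))
z(h) = -20 + h (z(h) = h - 5*4 = h - 20 = -20 + h)
Z(L, p) = -20 + L
Z(23, -5) - g(-14, -2) = (-20 + 23) - (-65 - 1*(-2) + 4*(-14))/(2*(-13 - 14)) = 3 - (-65 + 2 - 56)/(2*(-27)) = 3 - (-1)*(-119)/(2*27) = 3 - 1*119/54 = 3 - 119/54 = 43/54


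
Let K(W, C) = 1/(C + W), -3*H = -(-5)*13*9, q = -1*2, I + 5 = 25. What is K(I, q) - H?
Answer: 3511/18 ≈ 195.06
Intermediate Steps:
I = 20 (I = -5 + 25 = 20)
q = -2
H = -195 (H = -(-(-5)*13)*9/3 = -(-5*(-13))*9/3 = -65*9/3 = -⅓*585 = -195)
K(I, q) - H = 1/(-2 + 20) - 1*(-195) = 1/18 + 195 = 3511/18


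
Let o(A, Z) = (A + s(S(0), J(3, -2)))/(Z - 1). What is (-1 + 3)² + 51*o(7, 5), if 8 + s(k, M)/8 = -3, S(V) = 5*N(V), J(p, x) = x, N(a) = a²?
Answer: -4115/4 ≈ -1028.8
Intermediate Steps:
S(V) = 5*V²
s(k, M) = -88 (s(k, M) = -64 + 8*(-3) = -64 - 24 = -88)
o(A, Z) = (-88 + A)/(-1 + Z) (o(A, Z) = (A - 88)/(Z - 1) = (-88 + A)/(-1 + Z))
(-1 + 3)² + 51*o(7, 5) = (-1 + 3)² + 51*((-88 + 7)/(-1 + 5)) = 2² + 51*(-81/4) = 4 + 51*((¼)*(-81)) = 4 + 51*(-81/4) = 4 - 4131/4 = -4115/4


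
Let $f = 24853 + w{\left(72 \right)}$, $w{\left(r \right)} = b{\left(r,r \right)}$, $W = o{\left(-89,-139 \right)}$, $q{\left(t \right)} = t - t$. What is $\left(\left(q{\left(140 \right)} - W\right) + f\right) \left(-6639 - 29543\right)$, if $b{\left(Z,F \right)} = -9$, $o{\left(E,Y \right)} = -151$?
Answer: $-904369090$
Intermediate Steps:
$q{\left(t \right)} = 0$
$W = -151$
$w{\left(r \right)} = -9$
$f = 24844$ ($f = 24853 - 9 = 24844$)
$\left(\left(q{\left(140 \right)} - W\right) + f\right) \left(-6639 - 29543\right) = \left(\left(0 - -151\right) + 24844\right) \left(-6639 - 29543\right) = \left(\left(0 + 151\right) + 24844\right) \left(-36182\right) = \left(151 + 24844\right) \left(-36182\right) = 24995 \left(-36182\right) = -904369090$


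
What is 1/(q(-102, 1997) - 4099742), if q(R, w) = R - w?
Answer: -1/4101841 ≈ -2.4379e-7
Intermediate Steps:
1/(q(-102, 1997) - 4099742) = 1/((-102 - 1*1997) - 4099742) = 1/((-102 - 1997) - 4099742) = 1/(-2099 - 4099742) = 1/(-4101841) = -1/4101841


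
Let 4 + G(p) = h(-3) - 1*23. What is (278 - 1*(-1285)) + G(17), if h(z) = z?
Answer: 1533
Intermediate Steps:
G(p) = -30 (G(p) = -4 + (-3 - 1*23) = -4 + (-3 - 23) = -4 - 26 = -30)
(278 - 1*(-1285)) + G(17) = (278 - 1*(-1285)) - 30 = (278 + 1285) - 30 = 1563 - 30 = 1533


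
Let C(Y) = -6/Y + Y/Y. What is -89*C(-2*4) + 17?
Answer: -555/4 ≈ -138.75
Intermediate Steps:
C(Y) = 1 - 6/Y (C(Y) = -6/Y + 1 = 1 - 6/Y)
-89*C(-2*4) + 17 = -89*(-6 - 2*4)/((-2*4)) + 17 = -89*(-6 - 8)/(-8) + 17 = -(-89)*(-14)/8 + 17 = -89*7/4 + 17 = -623/4 + 17 = -555/4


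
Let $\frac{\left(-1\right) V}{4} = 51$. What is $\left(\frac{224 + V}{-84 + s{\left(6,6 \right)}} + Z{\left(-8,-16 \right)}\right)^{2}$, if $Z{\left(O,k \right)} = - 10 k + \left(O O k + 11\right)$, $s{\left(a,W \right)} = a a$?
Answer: $\frac{104878081}{144} \approx 7.2832 \cdot 10^{5}$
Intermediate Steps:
$V = -204$ ($V = \left(-4\right) 51 = -204$)
$s{\left(a,W \right)} = a^{2}$
$Z{\left(O,k \right)} = 11 - 10 k + k O^{2}$ ($Z{\left(O,k \right)} = - 10 k + \left(O^{2} k + 11\right) = - 10 k + \left(k O^{2} + 11\right) = - 10 k + \left(11 + k O^{2}\right) = 11 - 10 k + k O^{2}$)
$\left(\frac{224 + V}{-84 + s{\left(6,6 \right)}} + Z{\left(-8,-16 \right)}\right)^{2} = \left(\frac{224 - 204}{-84 + 6^{2}} - \left(-171 + 1024\right)\right)^{2} = \left(\frac{20}{-84 + 36} + \left(11 + 160 - 1024\right)\right)^{2} = \left(\frac{20}{-48} + \left(11 + 160 - 1024\right)\right)^{2} = \left(20 \left(- \frac{1}{48}\right) - 853\right)^{2} = \left(- \frac{5}{12} - 853\right)^{2} = \left(- \frac{10241}{12}\right)^{2} = \frac{104878081}{144}$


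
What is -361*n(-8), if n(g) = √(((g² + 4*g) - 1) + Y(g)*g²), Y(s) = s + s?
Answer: -361*I*√993 ≈ -11376.0*I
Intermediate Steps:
Y(s) = 2*s
n(g) = √(-1 + g² + 2*g³ + 4*g) (n(g) = √(((g² + 4*g) - 1) + (2*g)*g²) = √((-1 + g² + 4*g) + 2*g³) = √(-1 + g² + 2*g³ + 4*g))
-361*n(-8) = -361*√(-1 + (-8)² + 2*(-8)³ + 4*(-8)) = -361*√(-1 + 64 + 2*(-512) - 32) = -361*√(-1 + 64 - 1024 - 32) = -361*I*√993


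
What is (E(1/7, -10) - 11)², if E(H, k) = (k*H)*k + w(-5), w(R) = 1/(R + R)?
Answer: 49729/4900 ≈ 10.149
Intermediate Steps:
w(R) = 1/(2*R)
E(H, k) = -⅒ + H*k² (E(H, k) = (k*H)*k + (½)/(-5) = (H*k)*k + (½)*(-⅕) = H*k² - ⅒ = -⅒ + H*k²)
(E(1/7, -10) - 11)² = ((-⅒ + (-10)²/7) - 11)² = ((-⅒ + (⅐)*100) - 11)² = ((-⅒ + 100/7) - 11)² = (993/70 - 11)² = (223/70)² = 49729/4900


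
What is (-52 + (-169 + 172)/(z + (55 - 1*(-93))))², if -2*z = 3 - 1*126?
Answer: 474455524/175561 ≈ 2702.5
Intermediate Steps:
z = 123/2 (z = -(3 - 1*126)/2 = -(3 - 126)/2 = -½*(-123) = 123/2 ≈ 61.500)
(-52 + (-169 + 172)/(z + (55 - 1*(-93))))² = (-52 + (-169 + 172)/(123/2 + (55 - 1*(-93))))² = (-52 + 3/(123/2 + (55 + 93)))² = (-52 + 3/(123/2 + 148))² = (-52 + 3/(419/2))² = (-52 + 3*(2/419))² = (-52 + 6/419)² = (-21782/419)² = 474455524/175561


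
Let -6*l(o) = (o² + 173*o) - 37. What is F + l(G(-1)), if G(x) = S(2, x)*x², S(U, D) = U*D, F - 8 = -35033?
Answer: -209771/6 ≈ -34962.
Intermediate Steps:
F = -35025 (F = 8 - 35033 = -35025)
S(U, D) = D*U
G(x) = 2*x³ (G(x) = (x*2)*x² = (2*x)*x² = 2*x³)
l(o) = 37/6 - 173*o/6 - o²/6 (l(o) = -((o² + 173*o) - 37)/6 = -(-37 + o² + 173*o)/6 = 37/6 - 173*o/6 - o²/6)
F + l(G(-1)) = -35025 + (37/6 - 173*(-1)³/3 - (2*(-1)³)²/6) = -35025 + (37/6 - 173*(-1)/3 - (2*(-1))²/6) = -35025 + (37/6 - 173/6*(-2) - ⅙*(-2)²) = -35025 + (37/6 + 173/3 - ⅙*4) = -35025 + (37/6 + 173/3 - ⅔) = -35025 + 379/6 = -209771/6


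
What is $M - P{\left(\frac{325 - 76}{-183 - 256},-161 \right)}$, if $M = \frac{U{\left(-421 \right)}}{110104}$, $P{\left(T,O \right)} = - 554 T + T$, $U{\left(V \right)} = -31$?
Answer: $- \frac{15161004097}{48335656} \approx -313.66$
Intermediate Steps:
$P{\left(T,O \right)} = - 553 T$
$M = - \frac{31}{110104} \approx -0.00028155$
$M - P{\left(\frac{325 - 76}{-183 - 256},-161 \right)} = - \frac{31}{110104} - - 553 \frac{325 - 76}{-183 - 256} = - \frac{31}{110104} - - 553 \frac{249}{-439} = - \frac{31}{110104} - - 553 \cdot 249 \left(- \frac{1}{439}\right) = - \frac{31}{110104} - \left(-553\right) \left(- \frac{249}{439}\right) = - \frac{31}{110104} - \frac{137697}{439} = - \frac{15161004097}{48335656}$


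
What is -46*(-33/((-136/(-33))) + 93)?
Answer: -265857/68 ≈ -3909.7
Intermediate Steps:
-46*(-33/((-136/(-33))) + 93) = -46*(-33/((-136*(-1/33))) + 93) = -46*(-33/136/33 + 93) = -46*(-33*33/136 + 93) = -46*(-1089/136 + 93) = -46*11559/136 = -265857/68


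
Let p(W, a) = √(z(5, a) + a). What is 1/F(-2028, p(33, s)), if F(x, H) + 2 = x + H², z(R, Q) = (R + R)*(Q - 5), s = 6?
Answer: -1/2014 ≈ -0.00049652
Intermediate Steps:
z(R, Q) = 2*R*(-5 + Q) (z(R, Q) = (2*R)*(-5 + Q) = 2*R*(-5 + Q))
p(W, a) = √(-50 + 11*a) (p(W, a) = √(2*5*(-5 + a) + a) = √((-50 + 10*a) + a) = √(-50 + 11*a))
F(x, H) = -2 + x + H² (F(x, H) = -2 + (x + H²) = -2 + x + H²)
1/F(-2028, p(33, s)) = 1/(-2 - 2028 + (√(-50 + 11*6))²) = 1/(-2 - 2028 + (√(-50 + 66))²) = 1/(-2 - 2028 + (√16)²) = 1/(-2 - 2028 + 4²) = 1/(-2 - 2028 + 16) = 1/(-2014) = -1/2014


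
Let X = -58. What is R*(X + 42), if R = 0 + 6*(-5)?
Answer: 480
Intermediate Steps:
R = -30 (R = 0 - 30 = -30)
R*(X + 42) = -30*(-58 + 42) = -30*(-16) = 480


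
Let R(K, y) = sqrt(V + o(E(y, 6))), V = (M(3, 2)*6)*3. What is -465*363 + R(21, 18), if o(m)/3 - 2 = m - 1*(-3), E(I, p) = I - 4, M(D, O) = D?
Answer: -168795 + sqrt(111) ≈ -1.6878e+5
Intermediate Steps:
E(I, p) = -4 + I
o(m) = 15 + 3*m (o(m) = 6 + 3*(m - 1*(-3)) = 6 + 3*(m + 3) = 6 + 3*(3 + m) = 6 + (9 + 3*m) = 15 + 3*m)
V = 54 (V = (3*6)*3 = 18*3 = 54)
R(K, y) = sqrt(57 + 3*y) (R(K, y) = sqrt(54 + (15 + 3*(-4 + y))) = sqrt(54 + (15 + (-12 + 3*y))) = sqrt(54 + (3 + 3*y)) = sqrt(57 + 3*y))
-465*363 + R(21, 18) = -465*363 + sqrt(57 + 3*18) = -168795 + sqrt(57 + 54) = -168795 + sqrt(111)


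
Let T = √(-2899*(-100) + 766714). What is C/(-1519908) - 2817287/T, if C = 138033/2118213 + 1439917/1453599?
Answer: -90297098308/129995717302243611 - 2817287*√1056614/1056614 ≈ -2740.8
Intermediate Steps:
T = √1056614 (T = √(289900 + 766714) = √1056614 ≈ 1027.9)
C = 361188393232/342114699843 (C = 138033*(1/2118213) + 1439917*(1/1453599) = 15337/235357 + 1439917/1453599 = 361188393232/342114699843 ≈ 1.0558)
C/(-1519908) - 2817287/T = (361188393232/342114699843)/(-1519908) - 2817287*√1056614/1056614 = (361188393232/342114699843)*(-1/1519908) - 2817287*√1056614/1056614 = -90297098308/129995717302243611 - 2817287*√1056614/1056614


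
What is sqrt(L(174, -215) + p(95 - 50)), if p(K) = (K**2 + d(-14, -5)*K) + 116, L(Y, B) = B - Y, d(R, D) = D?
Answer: sqrt(1527) ≈ 39.077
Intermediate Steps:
p(K) = 116 + K**2 - 5*K (p(K) = (K**2 - 5*K) + 116 = 116 + K**2 - 5*K)
sqrt(L(174, -215) + p(95 - 50)) = sqrt((-215 - 1*174) + (116 + (95 - 50)**2 - 5*(95 - 50))) = sqrt((-215 - 174) + (116 + 45**2 - 5*45)) = sqrt(-389 + (116 + 2025 - 225)) = sqrt(-389 + 1916) = sqrt(1527)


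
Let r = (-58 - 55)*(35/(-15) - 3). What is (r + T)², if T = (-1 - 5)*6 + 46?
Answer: 3378244/9 ≈ 3.7536e+5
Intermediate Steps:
r = 1808/3 (r = -113*(35*(-1/15) - 3) = -113*(-7/3 - 3) = -113*(-16/3) = 1808/3 ≈ 602.67)
T = 10 (T = -6*6 + 46 = -36 + 46 = 10)
(r + T)² = (1808/3 + 10)² = (1838/3)² = 3378244/9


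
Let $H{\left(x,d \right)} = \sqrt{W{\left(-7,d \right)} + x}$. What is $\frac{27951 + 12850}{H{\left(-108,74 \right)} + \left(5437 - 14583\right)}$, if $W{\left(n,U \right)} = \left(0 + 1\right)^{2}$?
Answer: $- \frac{373165946}{83649423} - \frac{40801 i \sqrt{107}}{83649423} \approx -4.4611 - 0.0050455 i$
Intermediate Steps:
$W{\left(n,U \right)} = 1$ ($W{\left(n,U \right)} = 1^{2} = 1$)
$H{\left(x,d \right)} = \sqrt{1 + x}$
$\frac{27951 + 12850}{H{\left(-108,74 \right)} + \left(5437 - 14583\right)} = \frac{27951 + 12850}{\sqrt{1 - 108} + \left(5437 - 14583\right)} = \frac{40801}{\sqrt{-107} + \left(5437 - 14583\right)} = \frac{40801}{i \sqrt{107} - 9146} = \frac{40801}{-9146 + i \sqrt{107}}$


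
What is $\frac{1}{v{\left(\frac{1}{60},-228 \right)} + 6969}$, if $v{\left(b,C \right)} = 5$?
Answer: $\frac{1}{6974} \approx 0.00014339$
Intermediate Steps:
$\frac{1}{v{\left(\frac{1}{60},-228 \right)} + 6969} = \frac{1}{5 + 6969} = \frac{1}{6974}$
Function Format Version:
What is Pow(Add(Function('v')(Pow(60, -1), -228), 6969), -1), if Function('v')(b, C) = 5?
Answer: Rational(1, 6974) ≈ 0.00014339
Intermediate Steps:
Pow(Add(Function('v')(Pow(60, -1), -228), 6969), -1) = Pow(Add(5, 6969), -1) = Pow(6974, -1) = Rational(1, 6974)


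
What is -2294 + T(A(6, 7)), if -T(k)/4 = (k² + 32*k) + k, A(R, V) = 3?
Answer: -2726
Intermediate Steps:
T(k) = -132*k - 4*k² (T(k) = -4*((k² + 32*k) + k) = -4*(k² + 33*k) = -132*k - 4*k²)
-2294 + T(A(6, 7)) = -2294 - 4*3*(33 + 3) = -2294 - 4*3*36 = -2294 - 432 = -2726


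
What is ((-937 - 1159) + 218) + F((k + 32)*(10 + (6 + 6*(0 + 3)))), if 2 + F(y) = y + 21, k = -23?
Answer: -1553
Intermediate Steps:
F(y) = 19 + y (F(y) = -2 + (y + 21) = -2 + (21 + y) = 19 + y)
((-937 - 1159) + 218) + F((k + 32)*(10 + (6 + 6*(0 + 3)))) = ((-937 - 1159) + 218) + (19 + (-23 + 32)*(10 + (6 + 6*(0 + 3)))) = (-2096 + 218) + (19 + 9*(10 + (6 + 6*3))) = -1878 + (19 + 9*(10 + (6 + 18))) = -1878 + (19 + 9*(10 + 24)) = -1878 + (19 + 9*34) = -1878 + (19 + 306) = -1878 + 325 = -1553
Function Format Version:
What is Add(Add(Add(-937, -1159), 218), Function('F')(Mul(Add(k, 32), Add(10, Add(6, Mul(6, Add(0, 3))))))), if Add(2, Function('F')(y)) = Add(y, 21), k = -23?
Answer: -1553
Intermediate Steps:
Function('F')(y) = Add(19, y) (Function('F')(y) = Add(-2, Add(y, 21)) = Add(-2, Add(21, y)) = Add(19, y))
Add(Add(Add(-937, -1159), 218), Function('F')(Mul(Add(k, 32), Add(10, Add(6, Mul(6, Add(0, 3))))))) = Add(Add(Add(-937, -1159), 218), Add(19, Mul(Add(-23, 32), Add(10, Add(6, Mul(6, Add(0, 3))))))) = Add(Add(-2096, 218), Add(19, Mul(9, Add(10, Add(6, Mul(6, 3)))))) = Add(-1878, Add(19, Mul(9, Add(10, Add(6, 18))))) = Add(-1878, Add(19, Mul(9, Add(10, 24)))) = Add(-1878, Add(19, Mul(9, 34))) = Add(-1878, Add(19, 306)) = Add(-1878, 325) = -1553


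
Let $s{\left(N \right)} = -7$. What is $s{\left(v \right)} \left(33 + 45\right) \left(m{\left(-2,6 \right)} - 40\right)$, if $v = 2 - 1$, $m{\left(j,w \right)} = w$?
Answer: $18564$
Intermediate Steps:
$v = 1$ ($v = 2 - 1 = 1$)
$s{\left(v \right)} \left(33 + 45\right) \left(m{\left(-2,6 \right)} - 40\right) = - 7 \left(33 + 45\right) \left(6 - 40\right) = - 7 \cdot 78 \left(-34\right) = \left(-7\right) \left(-2652\right) = 18564$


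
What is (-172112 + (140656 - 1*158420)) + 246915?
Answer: 57039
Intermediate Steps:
(-172112 + (140656 - 1*158420)) + 246915 = (-172112 + (140656 - 158420)) + 246915 = (-172112 - 17764) + 246915 = -189876 + 246915 = 57039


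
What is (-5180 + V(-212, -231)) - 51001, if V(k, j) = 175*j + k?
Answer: -96818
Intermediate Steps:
V(k, j) = k + 175*j
(-5180 + V(-212, -231)) - 51001 = (-5180 + (-212 + 175*(-231))) - 51001 = (-5180 + (-212 - 40425)) - 51001 = (-5180 - 40637) - 51001 = -45817 - 51001 = -96818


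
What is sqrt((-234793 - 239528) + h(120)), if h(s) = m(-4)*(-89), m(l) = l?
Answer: I*sqrt(473965) ≈ 688.45*I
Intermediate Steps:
h(s) = 356 (h(s) = -4*(-89) = 356)
sqrt((-234793 - 239528) + h(120)) = sqrt((-234793 - 239528) + 356) = sqrt(-474321 + 356) = sqrt(-473965) = I*sqrt(473965)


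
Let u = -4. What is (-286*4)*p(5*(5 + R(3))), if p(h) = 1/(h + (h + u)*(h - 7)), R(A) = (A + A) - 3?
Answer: -286/307 ≈ -0.93160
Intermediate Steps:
R(A) = -3 + 2*A (R(A) = 2*A - 3 = -3 + 2*A)
p(h) = 1/(h + (-7 + h)*(-4 + h)) (p(h) = 1/(h + (h - 4)*(h - 7)) = 1/(h + (-4 + h)*(-7 + h)) = 1/(h + (-7 + h)*(-4 + h)))
(-286*4)*p(5*(5 + R(3))) = (-286*4)/(28 + (5*(5 + (-3 + 2*3)))² - 50*(5 + (-3 + 2*3))) = -1144/(28 + (5*(5 + (-3 + 6)))² - 50*(5 + (-3 + 6))) = -1144/(28 + (5*(5 + 3))² - 50*(5 + 3)) = -1144/(28 + (5*8)² - 50*8) = -1144/(28 + 40² - 10*40) = -1144/(28 + 1600 - 400) = -1144/1228 = -1144*1/1228 = -286/307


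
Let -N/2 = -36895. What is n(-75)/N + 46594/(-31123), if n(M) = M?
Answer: -688101097/459313234 ≈ -1.4981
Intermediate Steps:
N = 73790 (N = -2*(-36895) = 73790)
n(-75)/N + 46594/(-31123) = -75/73790 + 46594/(-31123) = -75*1/73790 + 46594*(-1/31123) = -15/14758 - 46594/31123 = -688101097/459313234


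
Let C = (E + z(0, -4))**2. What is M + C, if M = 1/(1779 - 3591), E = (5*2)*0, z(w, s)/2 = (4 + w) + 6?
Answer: 724799/1812 ≈ 400.00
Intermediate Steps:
z(w, s) = 20 + 2*w (z(w, s) = 2*((4 + w) + 6) = 2*(10 + w) = 20 + 2*w)
E = 0 (E = 10*0 = 0)
C = 400 (C = (0 + (20 + 2*0))**2 = (0 + (20 + 0))**2 = (0 + 20)**2 = 20**2 = 400)
M = -1/1812 (M = 1/(-1812) = -1/1812 ≈ -0.00055188)
M + C = -1/1812 + 400 = 724799/1812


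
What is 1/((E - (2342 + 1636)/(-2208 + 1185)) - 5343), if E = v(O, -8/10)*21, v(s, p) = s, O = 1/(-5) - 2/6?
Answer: -1705/9122281 ≈ -0.00018691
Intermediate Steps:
O = -8/15 (O = 1*(-⅕) - 2*⅙ = -⅕ - ⅓ = -8/15 ≈ -0.53333)
E = -56/5 (E = -8/15*21 = -56/5 ≈ -11.200)
1/((E - (2342 + 1636)/(-2208 + 1185)) - 5343) = 1/((-56/5 - (2342 + 1636)/(-2208 + 1185)) - 5343) = 1/((-56/5 - 3978/(-1023)) - 5343) = 1/((-56/5 - 3978*(-1)/1023) - 5343) = 1/((-56/5 - 1*(-1326/341)) - 5343) = 1/((-56/5 + 1326/341) - 5343) = 1/(-12466/1705 - 5343) = 1/(-9122281/1705) = -1705/9122281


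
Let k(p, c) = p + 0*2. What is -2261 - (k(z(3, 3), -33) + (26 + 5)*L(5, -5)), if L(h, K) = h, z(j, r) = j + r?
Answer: -2422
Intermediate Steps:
k(p, c) = p (k(p, c) = p + 0 = p)
-2261 - (k(z(3, 3), -33) + (26 + 5)*L(5, -5)) = -2261 - ((3 + 3) + (26 + 5)*5) = -2261 - (6 + 31*5) = -2261 - (6 + 155) = -2261 - 1*161 = -2261 - 161 = -2422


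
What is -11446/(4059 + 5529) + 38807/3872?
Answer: 81940651/9281184 ≈ 8.8287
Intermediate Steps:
-11446/(4059 + 5529) + 38807/3872 = -11446/9588 + 38807*(1/3872) = -11446*1/9588 + 38807/3872 = -5723/4794 + 38807/3872 = 81940651/9281184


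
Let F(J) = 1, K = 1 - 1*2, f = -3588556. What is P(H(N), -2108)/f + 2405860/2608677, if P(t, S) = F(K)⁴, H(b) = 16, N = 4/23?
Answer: 8633560729483/9361383500412 ≈ 0.92225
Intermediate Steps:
K = -1 (K = 1 - 2 = -1)
N = 4/23 (N = 4*(1/23) = 4/23 ≈ 0.17391)
P(t, S) = 1 (P(t, S) = 1⁴ = 1)
P(H(N), -2108)/f + 2405860/2608677 = 1/(-3588556) + 2405860/2608677 = 1*(-1/3588556) + 2405860*(1/2608677) = -1/3588556 + 2405860/2608677 = 8633560729483/9361383500412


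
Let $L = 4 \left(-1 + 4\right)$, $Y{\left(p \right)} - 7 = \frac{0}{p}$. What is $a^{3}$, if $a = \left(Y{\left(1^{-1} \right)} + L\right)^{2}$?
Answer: $47045881$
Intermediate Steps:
$Y{\left(p \right)} = 7$ ($Y{\left(p \right)} = 7 + \frac{0}{p} = 7 + 0 = 7$)
$L = 12$ ($L = 4 \cdot 3 = 12$)
$a = 361$ ($a = \left(7 + 12\right)^{2} = 19^{2} = 361$)
$a^{3} = 361^{3} = 47045881$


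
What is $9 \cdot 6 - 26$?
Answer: $28$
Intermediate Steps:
$9 \cdot 6 - 26 = 54 - 26 = 28$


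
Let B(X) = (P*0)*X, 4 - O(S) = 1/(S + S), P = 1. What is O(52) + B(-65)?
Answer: 415/104 ≈ 3.9904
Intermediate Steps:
O(S) = 4 - 1/(2*S) (O(S) = 4 - 1/(S + S) = 4 - 1/(2*S))
B(X) = 0 (B(X) = (1*0)*X = 0*X = 0)
O(52) + B(-65) = (4 - ½/52) + 0 = (4 - ½*1/52) + 0 = (4 - 1/104) + 0 = 415/104 + 0 = 415/104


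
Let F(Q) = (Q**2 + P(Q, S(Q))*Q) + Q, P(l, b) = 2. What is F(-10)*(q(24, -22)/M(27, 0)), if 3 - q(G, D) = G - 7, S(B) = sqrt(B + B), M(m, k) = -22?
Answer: 490/11 ≈ 44.545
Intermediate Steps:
S(B) = sqrt(2)*sqrt(B) (S(B) = sqrt(2*B) = sqrt(2)*sqrt(B))
q(G, D) = 10 - G (q(G, D) = 3 - (G - 7) = 3 - (-7 + G) = 3 + (7 - G) = 10 - G)
F(Q) = Q**2 + 3*Q (F(Q) = (Q**2 + 2*Q) + Q = Q**2 + 3*Q)
F(-10)*(q(24, -22)/M(27, 0)) = (-10*(3 - 10))*((10 - 1*24)/(-22)) = (-10*(-7))*((10 - 24)*(-1/22)) = 70*(-14*(-1/22)) = 70*(7/11) = 490/11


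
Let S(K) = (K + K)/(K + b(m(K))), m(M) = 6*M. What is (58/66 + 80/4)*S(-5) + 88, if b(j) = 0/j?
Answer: 4282/33 ≈ 129.76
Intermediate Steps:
b(j) = 0
S(K) = 2 (S(K) = (K + K)/(K + 0) = (2*K)/K = 2)
(58/66 + 80/4)*S(-5) + 88 = (58/66 + 80/4)*2 + 88 = (58*(1/66) + 80*(¼))*2 + 88 = (29/33 + 20)*2 + 88 = (689/33)*2 + 88 = 1378/33 + 88 = 4282/33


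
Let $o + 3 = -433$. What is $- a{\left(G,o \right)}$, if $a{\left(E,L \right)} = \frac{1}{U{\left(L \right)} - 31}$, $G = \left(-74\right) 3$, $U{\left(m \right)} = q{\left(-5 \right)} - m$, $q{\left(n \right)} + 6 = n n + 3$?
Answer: $- \frac{1}{427} \approx -0.0023419$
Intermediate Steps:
$q{\left(n \right)} = -3 + n^{2}$ ($q{\left(n \right)} = -6 + \left(n n + 3\right) = -6 + \left(n^{2} + 3\right) = -6 + \left(3 + n^{2}\right) = -3 + n^{2}$)
$U{\left(m \right)} = 22 - m$ ($U{\left(m \right)} = \left(-3 + \left(-5\right)^{2}\right) - m = \left(-3 + 25\right) - m = 22 - m$)
$o = -436$ ($o = -3 - 433 = -436$)
$G = -222$
$a{\left(E,L \right)} = \frac{1}{-9 - L}$ ($a{\left(E,L \right)} = \frac{1}{\left(22 - L\right) - 31} = \frac{1}{-9 - L}$)
$- a{\left(G,o \right)} = - \frac{-1}{9 - 436} = - \frac{-1}{-427} = - \frac{\left(-1\right) \left(-1\right)}{427} = \left(-1\right) \frac{1}{427} = - \frac{1}{427}$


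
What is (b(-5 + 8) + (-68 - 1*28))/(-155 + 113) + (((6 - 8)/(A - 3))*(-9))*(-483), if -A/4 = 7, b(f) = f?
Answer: 122677/434 ≈ 282.67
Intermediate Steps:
A = -28 (A = -4*7 = -28)
(b(-5 + 8) + (-68 - 1*28))/(-155 + 113) + (((6 - 8)/(A - 3))*(-9))*(-483) = ((-5 + 8) + (-68 - 1*28))/(-155 + 113) + (((6 - 8)/(-28 - 3))*(-9))*(-483) = (3 + (-68 - 28))/(-42) + (-2/(-31)*(-9))*(-483) = (3 - 96)*(-1/42) + (-2*(-1/31)*(-9))*(-483) = -93*(-1/42) + ((2/31)*(-9))*(-483) = 31/14 - 18/31*(-483) = 31/14 + 8694/31 = 122677/434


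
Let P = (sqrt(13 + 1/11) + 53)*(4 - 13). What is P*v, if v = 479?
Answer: -228483 - 51732*sqrt(11)/11 ≈ -2.4408e+5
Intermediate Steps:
P = -477 - 108*sqrt(11)/11 (P = (sqrt(13 + 1/11) + 53)*(-9) = (sqrt(144/11) + 53)*(-9) = (12*sqrt(11)/11 + 53)*(-9) = (53 + 12*sqrt(11)/11)*(-9) = -477 - 108*sqrt(11)/11 ≈ -509.56)
P*v = (-477 - 108*sqrt(11)/11)*479 = -228483 - 51732*sqrt(11)/11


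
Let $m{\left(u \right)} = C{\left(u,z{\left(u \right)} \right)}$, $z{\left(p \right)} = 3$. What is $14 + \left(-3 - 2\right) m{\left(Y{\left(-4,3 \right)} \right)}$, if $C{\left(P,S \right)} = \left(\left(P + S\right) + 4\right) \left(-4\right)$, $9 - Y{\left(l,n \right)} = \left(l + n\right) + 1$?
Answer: $334$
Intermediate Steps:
$Y{\left(l,n \right)} = 8 - l - n$ ($Y{\left(l,n \right)} = 9 - \left(\left(l + n\right) + 1\right) = 9 - \left(1 + l + n\right) = 8 - l - n$)
$C{\left(P,S \right)} = -16 - 4 P - 4 S$ ($C{\left(P,S \right)} = \left(4 + P + S\right) \left(-4\right) = -16 - 4 P - 4 S$)
$m{\left(u \right)} = -28 - 4 u$ ($m{\left(u \right)} = -16 - 4 u - 12 = -28 - 4 u$)
$14 + \left(-3 - 2\right) m{\left(Y{\left(-4,3 \right)} \right)} = 14 + \left(-3 - 2\right) \left(-28 - 4 \left(8 - -4 - 3\right)\right) = 14 - 5 \left(-28 - 4 \left(8 + 4 - 3\right)\right) = 14 - 5 \left(-28 - 36\right) = 14 - -320 = 14 + 320 = 334$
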